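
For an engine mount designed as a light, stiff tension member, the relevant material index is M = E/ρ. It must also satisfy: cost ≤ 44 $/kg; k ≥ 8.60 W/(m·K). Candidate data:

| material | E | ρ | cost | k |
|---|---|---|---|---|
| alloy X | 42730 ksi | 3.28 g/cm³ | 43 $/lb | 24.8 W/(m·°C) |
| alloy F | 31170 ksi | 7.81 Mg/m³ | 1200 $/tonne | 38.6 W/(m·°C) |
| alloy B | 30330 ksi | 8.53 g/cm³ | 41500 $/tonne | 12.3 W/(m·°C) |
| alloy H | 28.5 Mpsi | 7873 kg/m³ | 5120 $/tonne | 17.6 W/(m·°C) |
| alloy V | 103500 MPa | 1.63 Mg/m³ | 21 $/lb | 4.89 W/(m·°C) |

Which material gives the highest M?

Screen on constraints: cost ≤ 44 $/kg; k ≥ 8.60 W/(m·K). Survivors: alloy F, alloy B, alloy H.
In SI units:
  alloy F: E = 214.9 GPa, ρ = 7810 kg/m³
  alloy B: E = 209.1 GPa, ρ = 8530 kg/m³
  alloy H: E = 196.5 GPa, ρ = 7873 kg/m³
  alloy F: M = 27.5 MN·m/kg
  alloy H: M = 25.0 MN·m/kg
  alloy B: M = 24.5 MN·m/kg
Alloy F ranks first.

alloy F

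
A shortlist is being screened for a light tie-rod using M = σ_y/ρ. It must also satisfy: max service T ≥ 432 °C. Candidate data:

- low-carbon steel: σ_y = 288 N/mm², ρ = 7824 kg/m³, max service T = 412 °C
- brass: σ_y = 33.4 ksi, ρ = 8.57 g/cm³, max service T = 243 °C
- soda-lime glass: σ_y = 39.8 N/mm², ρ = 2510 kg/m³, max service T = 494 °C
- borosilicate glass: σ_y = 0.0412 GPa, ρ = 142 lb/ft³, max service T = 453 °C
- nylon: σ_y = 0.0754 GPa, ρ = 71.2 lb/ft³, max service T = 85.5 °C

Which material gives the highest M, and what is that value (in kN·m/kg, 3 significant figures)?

Screen on constraints: max service T ≥ 432 °C. Survivors: soda-lime glass, borosilicate glass.
Convert each candidate to consistent units, then evaluate M:
  soda-lime glass: σ_y = 39.80 MPa, ρ = 2510 kg/m³
  borosilicate glass: σ_y = 41.20 MPa, ρ = 2275 kg/m³
  borosilicate glass: M = 18.1 kN·m/kg
  soda-lime glass: M = 15.9 kN·m/kg
Highest index: borosilicate glass.

borosilicate glass, M = 18.1 kN·m/kg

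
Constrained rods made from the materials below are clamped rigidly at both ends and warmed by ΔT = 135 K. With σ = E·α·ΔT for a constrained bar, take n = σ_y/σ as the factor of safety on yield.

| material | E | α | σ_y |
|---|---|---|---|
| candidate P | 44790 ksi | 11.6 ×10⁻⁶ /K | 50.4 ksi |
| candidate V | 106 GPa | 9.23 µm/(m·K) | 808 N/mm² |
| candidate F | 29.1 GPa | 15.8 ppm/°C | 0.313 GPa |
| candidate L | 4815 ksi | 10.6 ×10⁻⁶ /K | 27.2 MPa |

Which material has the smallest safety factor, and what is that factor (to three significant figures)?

Per material, after unit conversion:
  candidate P: E = 308.8, α = 11.6, σ_y = 347.5 → σ = 484 MPa, n = 0.719
  candidate V: E = 106.0, α = 9.23, σ_y = 808.0 → σ = 132 MPa, n = 6.12
  candidate F: E = 29.10, α = 15.8, σ_y = 313.0 → σ = 62.1 MPa, n = 5.04
  candidate L: E = 33.20, α = 10.6, σ_y = 27.20 → σ = 47.5 MPa, n = 0.573
Candidate L has the lowest safety factor, n = 0.573.

candidate L, n = 0.573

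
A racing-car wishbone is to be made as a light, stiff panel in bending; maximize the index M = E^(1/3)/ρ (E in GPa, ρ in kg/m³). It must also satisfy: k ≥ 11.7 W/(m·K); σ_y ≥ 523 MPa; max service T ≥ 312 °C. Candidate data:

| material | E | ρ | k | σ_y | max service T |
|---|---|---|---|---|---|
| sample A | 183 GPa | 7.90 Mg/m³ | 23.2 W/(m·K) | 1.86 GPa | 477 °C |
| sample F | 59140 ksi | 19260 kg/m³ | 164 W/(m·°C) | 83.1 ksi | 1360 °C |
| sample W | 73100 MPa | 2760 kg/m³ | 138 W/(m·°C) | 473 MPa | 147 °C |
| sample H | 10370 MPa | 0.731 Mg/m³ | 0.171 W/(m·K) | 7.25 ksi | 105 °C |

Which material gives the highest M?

sample A

Screen on constraints: k ≥ 11.7 W/(m·K); σ_y ≥ 523 MPa; max service T ≥ 312 °C. Survivors: sample A, sample F.
Normalizing units and computing the index:
  sample A: E = 183.0 GPa, ρ = 7900 kg/m³
  sample F: E = 407.8 GPa, ρ = 19260 kg/m³
  sample A: M = 0.719×10⁻³
  sample F: M = 0.385×10⁻³
Sample A has the largest M.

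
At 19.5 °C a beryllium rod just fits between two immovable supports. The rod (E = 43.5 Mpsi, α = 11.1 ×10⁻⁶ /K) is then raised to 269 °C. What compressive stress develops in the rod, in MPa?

831 MPa

E = 43.5 Mpsi = 299.9 GPa.
ΔT = 249.5 K. Constrained thermal stress σ = E·α·ΔT = 299.9×10³ MPa × 11.1×10⁻⁶ × 249.5 = 831 MPa (compressive).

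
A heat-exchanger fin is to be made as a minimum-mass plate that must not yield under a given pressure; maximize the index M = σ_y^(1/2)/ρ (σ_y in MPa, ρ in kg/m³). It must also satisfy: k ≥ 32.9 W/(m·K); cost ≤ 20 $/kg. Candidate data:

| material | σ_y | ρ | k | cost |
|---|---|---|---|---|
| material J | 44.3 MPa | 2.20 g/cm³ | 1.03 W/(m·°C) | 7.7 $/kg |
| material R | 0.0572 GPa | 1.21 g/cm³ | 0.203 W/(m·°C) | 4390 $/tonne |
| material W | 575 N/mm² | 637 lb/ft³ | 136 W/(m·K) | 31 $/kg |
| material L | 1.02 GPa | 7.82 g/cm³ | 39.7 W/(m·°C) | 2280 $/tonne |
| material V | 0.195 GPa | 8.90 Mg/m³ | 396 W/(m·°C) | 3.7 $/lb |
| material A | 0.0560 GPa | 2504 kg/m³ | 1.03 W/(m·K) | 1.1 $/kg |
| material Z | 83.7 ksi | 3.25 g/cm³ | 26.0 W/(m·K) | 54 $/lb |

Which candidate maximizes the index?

Screen on constraints: k ≥ 32.9 W/(m·K); cost ≤ 20 $/kg. Survivors: material L, material V.
Convert each candidate to consistent units, then evaluate M:
  material L: σ_y = 1020 MPa, ρ = 7820 kg/m³
  material V: σ_y = 195.0 MPa, ρ = 8900 kg/m³
  material L: M = 4.08×10⁻³
  material V: M = 1.57×10⁻³
The maximum is for material L.

material L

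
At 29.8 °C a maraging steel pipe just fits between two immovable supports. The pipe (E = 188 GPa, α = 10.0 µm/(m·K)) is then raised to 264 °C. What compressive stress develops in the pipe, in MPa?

ΔT = 234.2 K. Constrained thermal stress σ = E·α·ΔT = 188.0×10³ MPa × 10.0×10⁻⁶ × 234.2 = 440 MPa (compressive).

440 MPa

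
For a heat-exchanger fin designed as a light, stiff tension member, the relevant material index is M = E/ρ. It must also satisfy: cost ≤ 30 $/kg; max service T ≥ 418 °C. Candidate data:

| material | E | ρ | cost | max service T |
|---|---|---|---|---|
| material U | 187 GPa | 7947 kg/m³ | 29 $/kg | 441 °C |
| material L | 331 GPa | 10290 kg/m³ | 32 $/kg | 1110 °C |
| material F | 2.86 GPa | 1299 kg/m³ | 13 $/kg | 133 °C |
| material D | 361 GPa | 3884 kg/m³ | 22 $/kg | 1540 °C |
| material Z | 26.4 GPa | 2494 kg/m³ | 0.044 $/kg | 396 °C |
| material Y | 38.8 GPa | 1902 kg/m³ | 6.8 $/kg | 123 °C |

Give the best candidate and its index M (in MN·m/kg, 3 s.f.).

material D, M = 92.9 MN·m/kg

Screen on constraints: cost ≤ 30 $/kg; max service T ≥ 418 °C. Survivors: material U, material D.
Computing M directly (units already consistent):
  material D: M = 92.9 MN·m/kg
  material U: M = 23.5 MN·m/kg
Material D ranks first.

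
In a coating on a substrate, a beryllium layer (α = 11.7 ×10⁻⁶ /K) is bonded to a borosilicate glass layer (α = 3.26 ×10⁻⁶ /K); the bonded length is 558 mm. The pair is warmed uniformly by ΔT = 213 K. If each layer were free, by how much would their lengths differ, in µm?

1000 µm

Δα = |11.7 − 3.26|×10⁻⁶/K = 8.44×10⁻⁶/K.
ΔL_mismatch = Δα·L·ΔT = 8.44×10⁻⁶ × 558.0 mm × 213.0 K = 1000 µm.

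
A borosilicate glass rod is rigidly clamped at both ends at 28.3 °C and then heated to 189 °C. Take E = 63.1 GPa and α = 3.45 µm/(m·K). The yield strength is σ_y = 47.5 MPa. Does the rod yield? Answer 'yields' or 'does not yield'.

does not yield

ΔT = 160.7 K. Constrained thermal stress σ = E·α·ΔT = 63.10×10³ MPa × 3.45×10⁻⁶ × 160.7 = 35.0 MPa (compressive).
Compare to σ_y = 47.5 MPa: σ < σ_y, so it does not yield.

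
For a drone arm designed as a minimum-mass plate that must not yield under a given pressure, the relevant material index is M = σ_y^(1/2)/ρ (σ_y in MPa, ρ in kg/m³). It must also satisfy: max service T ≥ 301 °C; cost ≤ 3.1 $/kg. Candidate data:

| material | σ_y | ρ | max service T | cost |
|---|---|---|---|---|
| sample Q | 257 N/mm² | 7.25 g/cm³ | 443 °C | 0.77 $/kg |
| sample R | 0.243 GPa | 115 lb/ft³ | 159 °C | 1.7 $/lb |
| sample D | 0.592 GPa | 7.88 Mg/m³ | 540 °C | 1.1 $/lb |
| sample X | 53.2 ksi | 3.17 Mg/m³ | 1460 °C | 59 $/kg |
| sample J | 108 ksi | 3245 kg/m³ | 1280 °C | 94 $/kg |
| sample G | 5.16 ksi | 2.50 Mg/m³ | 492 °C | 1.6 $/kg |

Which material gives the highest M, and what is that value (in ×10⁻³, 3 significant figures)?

sample D, M = 3.09×10⁻³

Screen on constraints: max service T ≥ 301 °C; cost ≤ 3.1 $/kg. Survivors: sample Q, sample D, sample G.
Putting every candidate on a common basis:
  sample Q: σ_y = 257.0 MPa, ρ = 7250 kg/m³
  sample D: σ_y = 592.0 MPa, ρ = 7880 kg/m³
  sample G: σ_y = 35.58 MPa, ρ = 2500 kg/m³
  sample D: M = 3.09×10⁻³
  sample G: M = 2.39×10⁻³
  sample Q: M = 2.21×10⁻³
Sample D has the largest M.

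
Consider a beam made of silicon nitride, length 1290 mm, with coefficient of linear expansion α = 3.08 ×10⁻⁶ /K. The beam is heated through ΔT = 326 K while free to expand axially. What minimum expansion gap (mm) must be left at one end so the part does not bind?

1.30 mm

ΔL = α·L₀·ΔT = 3.08×10⁻⁶ × 1290 mm × 326.0 K = 1.30 mm.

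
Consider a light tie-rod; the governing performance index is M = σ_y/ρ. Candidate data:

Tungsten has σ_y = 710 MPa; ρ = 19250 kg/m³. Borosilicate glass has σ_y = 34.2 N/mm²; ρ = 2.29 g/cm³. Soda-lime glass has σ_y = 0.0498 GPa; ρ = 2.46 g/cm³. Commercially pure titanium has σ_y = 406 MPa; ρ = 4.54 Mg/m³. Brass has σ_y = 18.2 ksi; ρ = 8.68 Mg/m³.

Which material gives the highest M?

Putting every candidate on a common basis:
  tungsten: σ_y = 710.0 MPa, ρ = 19250 kg/m³
  borosilicate glass: σ_y = 34.20 MPa, ρ = 2290 kg/m³
  soda-lime glass: σ_y = 49.80 MPa, ρ = 2460 kg/m³
  commercially pure titanium: σ_y = 406.0 MPa, ρ = 4540 kg/m³
  brass: σ_y = 125.5 MPa, ρ = 8680 kg/m³
  commercially pure titanium: M = 89.4 kN·m/kg
  tungsten: M = 36.9 kN·m/kg
  soda-lime glass: M = 20.2 kN·m/kg
  borosilicate glass: M = 14.9 kN·m/kg
  brass: M = 14.5 kN·m/kg
Commercially pure titanium ranks first.

commercially pure titanium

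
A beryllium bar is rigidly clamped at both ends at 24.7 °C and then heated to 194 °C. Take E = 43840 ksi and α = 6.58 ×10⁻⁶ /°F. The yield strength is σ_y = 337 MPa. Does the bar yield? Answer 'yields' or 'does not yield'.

E = 43840 ksi = 302.3 GPa.
α = 6.58×10⁻⁶/°F × 9/5 = 11.8×10⁻⁶/K.
ΔT = 169.3 K. Constrained thermal stress σ = E·α·ΔT = 302.3×10³ MPa × 11.8×10⁻⁶ × 169.3 = 606 MPa (compressive).
Compare to σ_y = 337 MPa: σ ≥ σ_y, so it yields.

yields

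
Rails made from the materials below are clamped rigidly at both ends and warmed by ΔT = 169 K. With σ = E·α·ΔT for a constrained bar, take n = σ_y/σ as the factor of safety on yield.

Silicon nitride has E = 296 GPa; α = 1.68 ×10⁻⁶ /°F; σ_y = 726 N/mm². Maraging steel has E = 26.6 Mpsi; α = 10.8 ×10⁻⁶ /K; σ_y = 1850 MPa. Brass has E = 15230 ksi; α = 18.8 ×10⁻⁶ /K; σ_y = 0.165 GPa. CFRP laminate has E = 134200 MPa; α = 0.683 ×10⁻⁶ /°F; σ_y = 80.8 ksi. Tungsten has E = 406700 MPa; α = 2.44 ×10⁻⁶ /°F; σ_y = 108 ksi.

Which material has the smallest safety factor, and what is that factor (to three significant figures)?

brass, n = 0.495

Per material, after unit conversion:
  silicon nitride: E = 296.0, α = 3.02, σ_y = 726.0 → σ = 151 MPa, n = 4.80
  maraging steel: E = 183.4, α = 10.8, σ_y = 1850 → σ = 335 MPa, n = 5.53
  brass: E = 105.0, α = 18.8, σ_y = 165.0 → σ = 334 MPa, n = 0.495
  CFRP laminate: E = 134.2, α = 1.23, σ_y = 557.1 → σ = 27.9 MPa, n = 20.0
  tungsten: E = 406.7, α = 4.39, σ_y = 744.6 → σ = 302 MPa, n = 2.47
Brass has the lowest safety factor, n = 0.495.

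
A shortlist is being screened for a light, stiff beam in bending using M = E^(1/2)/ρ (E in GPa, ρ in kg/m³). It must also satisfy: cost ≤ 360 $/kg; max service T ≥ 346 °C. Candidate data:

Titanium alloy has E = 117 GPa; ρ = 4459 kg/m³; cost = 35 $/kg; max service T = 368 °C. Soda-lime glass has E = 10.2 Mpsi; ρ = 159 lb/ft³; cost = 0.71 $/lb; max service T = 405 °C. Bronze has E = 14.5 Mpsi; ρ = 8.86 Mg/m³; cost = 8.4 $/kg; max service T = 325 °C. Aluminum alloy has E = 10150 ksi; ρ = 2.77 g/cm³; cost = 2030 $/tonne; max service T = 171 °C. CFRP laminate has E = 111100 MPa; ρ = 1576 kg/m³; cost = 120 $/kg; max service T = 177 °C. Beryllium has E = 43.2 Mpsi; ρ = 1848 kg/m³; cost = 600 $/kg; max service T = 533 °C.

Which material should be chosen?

soda-lime glass

Screen on constraints: cost ≤ 360 $/kg; max service T ≥ 346 °C. Survivors: titanium alloy, soda-lime glass.
Putting every candidate on a common basis:
  titanium alloy: E = 117.0 GPa, ρ = 4459 kg/m³
  soda-lime glass: E = 70.33 GPa, ρ = 2547 kg/m³
  soda-lime glass: M = 3.29×10⁻³
  titanium alloy: M = 2.43×10⁻³
Soda-lime glass ranks first.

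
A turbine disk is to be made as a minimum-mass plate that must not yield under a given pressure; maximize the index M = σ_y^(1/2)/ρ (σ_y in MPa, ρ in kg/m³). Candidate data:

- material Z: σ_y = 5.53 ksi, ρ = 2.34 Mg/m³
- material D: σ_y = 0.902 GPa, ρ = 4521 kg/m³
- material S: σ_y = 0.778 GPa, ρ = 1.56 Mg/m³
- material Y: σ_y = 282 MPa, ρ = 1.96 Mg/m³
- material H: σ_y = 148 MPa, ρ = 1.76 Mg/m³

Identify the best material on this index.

material S

Convert each candidate to consistent units, then evaluate M:
  material Z: σ_y = 38.13 MPa, ρ = 2340 kg/m³
  material D: σ_y = 902.0 MPa, ρ = 4521 kg/m³
  material S: σ_y = 778.0 MPa, ρ = 1560 kg/m³
  material Y: σ_y = 282.0 MPa, ρ = 1960 kg/m³
  material H: σ_y = 148.0 MPa, ρ = 1760 kg/m³
  material S: M = 17.9×10⁻³
  material Y: M = 8.57×10⁻³
  material H: M = 6.91×10⁻³
  material D: M = 6.64×10⁻³
  material Z: M = 2.64×10⁻³
Highest index: material S.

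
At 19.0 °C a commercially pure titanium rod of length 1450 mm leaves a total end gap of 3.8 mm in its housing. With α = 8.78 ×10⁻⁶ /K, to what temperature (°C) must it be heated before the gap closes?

317 °C

α·L₀·ΔT = 3.8 mm ⇒ ΔT = 3.8 / (8.78×10⁻⁶ × 1450.0) = 298.5 K.
T = 19.0 + 298.5 = 317.5 °C.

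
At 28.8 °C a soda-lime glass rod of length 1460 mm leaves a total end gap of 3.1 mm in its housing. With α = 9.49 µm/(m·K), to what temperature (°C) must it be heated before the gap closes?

α·L₀·ΔT = 3.1 mm ⇒ ΔT = 3.1 / (9.49×10⁻⁶ × 1460.0) = 223.7 K.
T = 28.8 + 223.7 = 252.5 °C.

253 °C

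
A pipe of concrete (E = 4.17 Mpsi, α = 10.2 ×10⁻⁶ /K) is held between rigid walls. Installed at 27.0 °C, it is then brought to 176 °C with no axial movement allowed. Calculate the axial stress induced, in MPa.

43.7 MPa

E = 4.17 Mpsi = 28.75 GPa.
ΔT = 149.0 K. Constrained thermal stress σ = E·α·ΔT = 28.75×10³ MPa × 10.2×10⁻⁶ × 149.0 = 43.7 MPa (compressive).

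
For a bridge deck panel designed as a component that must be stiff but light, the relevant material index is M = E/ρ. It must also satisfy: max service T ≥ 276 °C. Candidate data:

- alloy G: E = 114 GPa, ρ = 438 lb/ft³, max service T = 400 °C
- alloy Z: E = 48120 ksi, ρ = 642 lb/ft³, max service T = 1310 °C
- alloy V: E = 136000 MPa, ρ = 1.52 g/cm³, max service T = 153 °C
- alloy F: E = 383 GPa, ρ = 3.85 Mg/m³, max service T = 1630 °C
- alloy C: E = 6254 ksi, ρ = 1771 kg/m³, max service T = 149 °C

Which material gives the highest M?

Screen on constraints: max service T ≥ 276 °C. Survivors: alloy G, alloy Z, alloy F.
Convert each candidate to consistent units, then evaluate M:
  alloy G: E = 114.0 GPa, ρ = 7016 kg/m³
  alloy Z: E = 331.8 GPa, ρ = 10280 kg/m³
  alloy F: E = 383.0 GPa, ρ = 3850 kg/m³
  alloy F: M = 99.5 MN·m/kg
  alloy Z: M = 32.3 MN·m/kg
  alloy G: M = 16.2 MN·m/kg
Alloy F has the largest M.

alloy F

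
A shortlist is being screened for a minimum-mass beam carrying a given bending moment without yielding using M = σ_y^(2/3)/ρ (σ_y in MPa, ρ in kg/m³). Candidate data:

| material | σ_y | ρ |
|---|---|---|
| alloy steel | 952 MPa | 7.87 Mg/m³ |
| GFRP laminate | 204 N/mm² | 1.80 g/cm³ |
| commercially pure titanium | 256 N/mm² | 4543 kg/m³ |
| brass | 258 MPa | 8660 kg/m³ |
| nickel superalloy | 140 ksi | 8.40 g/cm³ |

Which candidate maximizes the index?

GFRP laminate

After converting to SI:
  alloy steel: σ_y = 952.0 MPa, ρ = 7870 kg/m³
  GFRP laminate: σ_y = 204.0 MPa, ρ = 1800 kg/m³
  commercially pure titanium: σ_y = 256.0 MPa, ρ = 4543 kg/m³
  brass: σ_y = 258.0 MPa, ρ = 8660 kg/m³
  nickel superalloy: σ_y = 965.3 MPa, ρ = 8400 kg/m³
  GFRP laminate: M = 19.3×10⁻³
  alloy steel: M = 12.3×10⁻³
  nickel superalloy: M = 11.6×10⁻³
  commercially pure titanium: M = 8.87×10⁻³
  brass: M = 4.68×10⁻³
GFRP laminate ranks first.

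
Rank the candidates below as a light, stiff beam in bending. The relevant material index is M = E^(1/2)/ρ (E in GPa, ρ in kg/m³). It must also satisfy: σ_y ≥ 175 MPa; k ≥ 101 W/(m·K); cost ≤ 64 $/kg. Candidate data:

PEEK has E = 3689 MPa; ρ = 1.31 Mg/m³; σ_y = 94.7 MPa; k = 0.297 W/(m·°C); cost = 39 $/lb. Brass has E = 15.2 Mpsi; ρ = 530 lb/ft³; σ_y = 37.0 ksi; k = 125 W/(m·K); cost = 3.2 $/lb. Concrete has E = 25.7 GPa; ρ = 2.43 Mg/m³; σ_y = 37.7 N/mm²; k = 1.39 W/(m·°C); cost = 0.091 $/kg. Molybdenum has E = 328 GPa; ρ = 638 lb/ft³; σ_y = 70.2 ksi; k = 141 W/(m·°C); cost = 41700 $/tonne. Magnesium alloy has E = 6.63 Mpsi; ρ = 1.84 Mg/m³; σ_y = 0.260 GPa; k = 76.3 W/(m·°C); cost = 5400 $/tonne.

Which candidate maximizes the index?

Screen on constraints: σ_y ≥ 175 MPa; k ≥ 101 W/(m·K); cost ≤ 64 $/kg. Survivors: brass, molybdenum.
In SI units:
  brass: E = 104.8 GPa, ρ = 8490 kg/m³
  molybdenum: E = 328.0 GPa, ρ = 10220 kg/m³
  molybdenum: M = 1.77×10⁻³
  brass: M = 1.21×10⁻³
Molybdenum has the largest M.

molybdenum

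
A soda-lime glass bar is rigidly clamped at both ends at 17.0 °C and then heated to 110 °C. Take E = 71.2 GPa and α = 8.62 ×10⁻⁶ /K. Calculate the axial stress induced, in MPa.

57.1 MPa

ΔT = 93.00 K. Constrained thermal stress σ = E·α·ΔT = 71.20×10³ MPa × 8.62×10⁻⁶ × 93.00 = 57.1 MPa (compressive).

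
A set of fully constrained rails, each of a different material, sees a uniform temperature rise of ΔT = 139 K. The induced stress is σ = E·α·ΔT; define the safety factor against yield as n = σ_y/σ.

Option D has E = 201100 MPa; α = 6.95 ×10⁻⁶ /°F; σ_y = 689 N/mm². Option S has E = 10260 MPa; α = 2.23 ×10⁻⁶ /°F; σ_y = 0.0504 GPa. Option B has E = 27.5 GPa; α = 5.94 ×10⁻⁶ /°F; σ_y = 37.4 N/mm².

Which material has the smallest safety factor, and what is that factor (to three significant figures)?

With everything in SI (GPa, ×10⁻⁶/K, MPa):
  option D: E = 201.1, α = 12.5, σ_y = 689.0 → σ = 350 MPa, n = 1.97
  option S: E = 10.26, α = 4.01, σ_y = 50.40 → σ = 5.72 MPa, n = 8.80
  option B: E = 27.50, α = 10.7, σ_y = 37.40 → σ = 40.9 MPa, n = 0.915
Smallest n: option B with n = 0.915.

option B, n = 0.915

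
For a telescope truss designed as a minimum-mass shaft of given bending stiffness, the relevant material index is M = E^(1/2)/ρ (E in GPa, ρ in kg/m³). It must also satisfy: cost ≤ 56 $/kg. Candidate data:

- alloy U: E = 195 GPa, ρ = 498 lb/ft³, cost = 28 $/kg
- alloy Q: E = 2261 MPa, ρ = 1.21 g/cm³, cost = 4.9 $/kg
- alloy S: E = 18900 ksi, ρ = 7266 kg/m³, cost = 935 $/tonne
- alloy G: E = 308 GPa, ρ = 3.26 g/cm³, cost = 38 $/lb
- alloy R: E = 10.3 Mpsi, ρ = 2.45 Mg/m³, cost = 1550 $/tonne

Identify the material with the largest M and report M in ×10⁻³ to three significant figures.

Screen on constraints: cost ≤ 56 $/kg. Survivors: alloy U, alloy Q, alloy S, alloy R.
In SI units:
  alloy U: E = 195.0 GPa, ρ = 7977 kg/m³
  alloy Q: E = 2.261 GPa, ρ = 1210 kg/m³
  alloy S: E = 130.3 GPa, ρ = 7266 kg/m³
  alloy R: E = 71.02 GPa, ρ = 2450 kg/m³
  alloy R: M = 3.44×10⁻³
  alloy U: M = 1.75×10⁻³
  alloy S: M = 1.57×10⁻³
  alloy Q: M = 1.24×10⁻³
Alloy R ranks first.

alloy R, M = 3.44×10⁻³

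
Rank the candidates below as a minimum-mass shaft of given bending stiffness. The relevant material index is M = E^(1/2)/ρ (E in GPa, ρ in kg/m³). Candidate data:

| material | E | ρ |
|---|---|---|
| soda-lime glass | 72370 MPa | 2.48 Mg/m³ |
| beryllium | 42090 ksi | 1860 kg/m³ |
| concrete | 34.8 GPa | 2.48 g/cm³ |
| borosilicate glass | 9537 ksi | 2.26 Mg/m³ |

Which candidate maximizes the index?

beryllium

After converting to SI:
  soda-lime glass: E = 72.37 GPa, ρ = 2480 kg/m³
  beryllium: E = 290.2 GPa, ρ = 1860 kg/m³
  concrete: E = 34.80 GPa, ρ = 2480 kg/m³
  borosilicate glass: E = 65.76 GPa, ρ = 2260 kg/m³
  beryllium: M = 9.16×10⁻³
  borosilicate glass: M = 3.59×10⁻³
  soda-lime glass: M = 3.43×10⁻³
  concrete: M = 2.38×10⁻³
Beryllium ranks first.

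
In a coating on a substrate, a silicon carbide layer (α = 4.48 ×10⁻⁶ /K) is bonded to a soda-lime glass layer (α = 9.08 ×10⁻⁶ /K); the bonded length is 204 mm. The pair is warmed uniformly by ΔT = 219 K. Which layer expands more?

α(silicon carbide) = 4.48×10⁻⁶/K vs α(soda-lime glass) = 9.08×10⁻⁶/K.
Higher α expands more for the same ΔT: soda-lime glass.

soda-lime glass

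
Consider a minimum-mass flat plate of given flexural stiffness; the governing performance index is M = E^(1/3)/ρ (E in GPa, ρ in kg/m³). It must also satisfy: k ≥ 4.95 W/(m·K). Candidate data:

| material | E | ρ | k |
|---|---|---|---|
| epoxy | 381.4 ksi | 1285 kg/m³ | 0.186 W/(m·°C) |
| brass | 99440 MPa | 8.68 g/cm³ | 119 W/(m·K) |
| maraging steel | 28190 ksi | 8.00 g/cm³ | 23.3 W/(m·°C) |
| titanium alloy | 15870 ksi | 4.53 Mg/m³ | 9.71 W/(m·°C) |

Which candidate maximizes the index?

Screen on constraints: k ≥ 4.95 W/(m·K). Survivors: brass, maraging steel, titanium alloy.
Convert each candidate to consistent units, then evaluate M:
  brass: E = 99.44 GPa, ρ = 8680 kg/m³
  maraging steel: E = 194.4 GPa, ρ = 8000 kg/m³
  titanium alloy: E = 109.4 GPa, ρ = 4530 kg/m³
  titanium alloy: M = 1.06×10⁻³
  maraging steel: M = 0.724×10⁻³
  brass: M = 0.534×10⁻³
Titanium alloy ranks first.

titanium alloy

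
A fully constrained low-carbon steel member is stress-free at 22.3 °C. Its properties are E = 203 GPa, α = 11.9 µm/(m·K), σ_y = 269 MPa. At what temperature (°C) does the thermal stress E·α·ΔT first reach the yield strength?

134 °C

E·α·ΔT = 269.0 MPa ⇒ ΔT = 269.0 / (203.0×10³ × 11.9×10⁻⁶) = 111.4 K.
T = 22.3 + 111.4 = 133.7 °C.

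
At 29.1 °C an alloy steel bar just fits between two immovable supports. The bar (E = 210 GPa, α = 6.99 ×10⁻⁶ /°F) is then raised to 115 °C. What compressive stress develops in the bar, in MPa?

227 MPa

α = 6.99×10⁻⁶/°F × 9/5 = 12.6×10⁻⁶/K.
ΔT = 85.90 K. Constrained thermal stress σ = E·α·ΔT = 210.0×10³ MPa × 12.6×10⁻⁶ × 85.90 = 227 MPa (compressive).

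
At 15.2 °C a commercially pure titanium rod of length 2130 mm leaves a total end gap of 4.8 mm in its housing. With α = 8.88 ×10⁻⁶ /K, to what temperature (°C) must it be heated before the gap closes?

269 °C

α·L₀·ΔT = 4.8 mm ⇒ ΔT = 4.8 / (8.88×10⁻⁶ × 2130.0) = 253.8 K.
T = 15.2 + 253.8 = 269.0 °C.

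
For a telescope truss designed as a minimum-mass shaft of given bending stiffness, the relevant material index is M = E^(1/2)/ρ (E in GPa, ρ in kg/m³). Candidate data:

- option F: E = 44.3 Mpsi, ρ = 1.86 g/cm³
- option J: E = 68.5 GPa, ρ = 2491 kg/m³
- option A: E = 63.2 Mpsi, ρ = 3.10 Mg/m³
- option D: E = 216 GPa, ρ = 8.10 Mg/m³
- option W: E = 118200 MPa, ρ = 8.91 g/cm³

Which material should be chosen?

option F

Convert each candidate to consistent units, then evaluate M:
  option F: E = 305.4 GPa, ρ = 1860 kg/m³
  option J: E = 68.50 GPa, ρ = 2491 kg/m³
  option A: E = 435.7 GPa, ρ = 3100 kg/m³
  option D: E = 216.0 GPa, ρ = 8100 kg/m³
  option W: E = 118.2 GPa, ρ = 8910 kg/m³
  option F: M = 9.40×10⁻³
  option A: M = 6.73×10⁻³
  option J: M = 3.32×10⁻³
  option D: M = 1.81×10⁻³
  option W: M = 1.22×10⁻³
Highest index: option F.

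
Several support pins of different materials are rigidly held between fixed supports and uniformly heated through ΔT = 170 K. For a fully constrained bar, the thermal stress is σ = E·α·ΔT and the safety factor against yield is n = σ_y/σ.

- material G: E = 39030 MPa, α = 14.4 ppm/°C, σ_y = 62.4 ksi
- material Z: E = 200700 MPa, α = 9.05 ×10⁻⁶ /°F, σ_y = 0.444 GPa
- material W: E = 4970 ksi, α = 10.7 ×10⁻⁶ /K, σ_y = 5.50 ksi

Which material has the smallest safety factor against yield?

material W

With everything in SI (GPa, ×10⁻⁶/K, MPa):
  material G: E = 39.03, α = 14.4, σ_y = 430.2 → σ = 95.5 MPa, n = 4.50
  material Z: E = 200.7, α = 16.3, σ_y = 444.0 → σ = 556 MPa, n = 0.799
  material W: E = 34.27, α = 10.7, σ_y = 37.92 → σ = 62.3 MPa, n = 0.608
Smallest n: material W with n = 0.608.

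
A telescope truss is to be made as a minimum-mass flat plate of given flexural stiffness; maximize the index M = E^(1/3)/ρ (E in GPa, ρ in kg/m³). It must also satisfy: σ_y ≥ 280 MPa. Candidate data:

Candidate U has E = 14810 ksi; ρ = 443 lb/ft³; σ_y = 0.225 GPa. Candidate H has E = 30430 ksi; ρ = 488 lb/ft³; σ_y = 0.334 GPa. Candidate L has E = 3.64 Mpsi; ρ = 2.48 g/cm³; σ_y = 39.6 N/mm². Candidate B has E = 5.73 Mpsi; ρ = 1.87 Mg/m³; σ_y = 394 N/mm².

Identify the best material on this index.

candidate B

Screen on constraints: σ_y ≥ 280 MPa. Survivors: candidate H, candidate B.
Normalizing units and computing the index:
  candidate H: E = 209.8 GPa, ρ = 7817 kg/m³
  candidate B: E = 39.51 GPa, ρ = 1870 kg/m³
  candidate B: M = 1.82×10⁻³
  candidate H: M = 0.760×10⁻³
Candidate B has the largest M.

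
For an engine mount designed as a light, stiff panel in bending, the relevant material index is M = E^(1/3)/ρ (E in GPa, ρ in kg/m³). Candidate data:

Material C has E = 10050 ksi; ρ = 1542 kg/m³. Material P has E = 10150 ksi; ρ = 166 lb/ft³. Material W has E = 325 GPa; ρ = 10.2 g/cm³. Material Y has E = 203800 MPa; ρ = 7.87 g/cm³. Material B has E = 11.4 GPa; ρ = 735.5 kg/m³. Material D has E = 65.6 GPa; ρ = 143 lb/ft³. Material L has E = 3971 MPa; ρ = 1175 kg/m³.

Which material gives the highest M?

material B

After converting to SI:
  material C: E = 69.29 GPa, ρ = 1542 kg/m³
  material P: E = 69.98 GPa, ρ = 2659 kg/m³
  material W: E = 325.0 GPa, ρ = 10200 kg/m³
  material Y: E = 203.8 GPa, ρ = 7870 kg/m³
  material B: E = 11.40 GPa, ρ = 735.5 kg/m³
  material D: E = 65.60 GPa, ρ = 2291 kg/m³
  material L: E = 3.971 GPa, ρ = 1175 kg/m³
  material B: M = 3.06×10⁻³
  material C: M = 2.66×10⁻³
  material D: M = 1.76×10⁻³
  material P: M = 1.55×10⁻³
  material L: M = 1.35×10⁻³
  material Y: M = 0.748×10⁻³
  material W: M = 0.674×10⁻³
Material B has the largest M.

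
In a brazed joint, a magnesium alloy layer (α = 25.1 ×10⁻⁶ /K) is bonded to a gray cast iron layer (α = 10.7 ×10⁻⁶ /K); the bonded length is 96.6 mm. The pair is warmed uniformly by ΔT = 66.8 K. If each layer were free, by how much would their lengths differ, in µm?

92.9 µm

Δα = |25.1 − 10.7|×10⁻⁶/K = 14.4×10⁻⁶/K.
ΔL_mismatch = Δα·L·ΔT = 14.4×10⁻⁶ × 96.6 mm × 66.8 K = 92.9 µm.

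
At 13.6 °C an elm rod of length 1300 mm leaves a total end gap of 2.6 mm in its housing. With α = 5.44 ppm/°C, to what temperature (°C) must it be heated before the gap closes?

381 °C

α·L₀·ΔT = 2.6 mm ⇒ ΔT = 2.6 / (5.44×10⁻⁶ × 1300.0) = 367.6 K.
T = 13.6 + 367.6 = 381.2 °C.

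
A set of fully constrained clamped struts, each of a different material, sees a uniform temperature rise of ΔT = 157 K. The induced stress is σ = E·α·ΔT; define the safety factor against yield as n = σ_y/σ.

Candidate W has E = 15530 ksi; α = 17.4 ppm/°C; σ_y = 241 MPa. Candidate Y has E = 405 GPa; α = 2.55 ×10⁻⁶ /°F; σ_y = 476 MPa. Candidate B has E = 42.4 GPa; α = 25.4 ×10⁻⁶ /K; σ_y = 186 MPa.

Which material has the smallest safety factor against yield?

candidate W

In consistent units (E in GPa, α in ×10⁻⁶/K, σ_y in MPa):
  candidate W: E = 107.1, α = 17.4, σ_y = 241.0 → σ = 293 MPa, n = 0.824
  candidate Y: E = 405.0, α = 4.59, σ_y = 476.0 → σ = 292 MPa, n = 1.63
  candidate B: E = 42.40, α = 25.4, σ_y = 186.0 → σ = 169 MPa, n = 1.10
The minimum is candidate W at n = 0.824.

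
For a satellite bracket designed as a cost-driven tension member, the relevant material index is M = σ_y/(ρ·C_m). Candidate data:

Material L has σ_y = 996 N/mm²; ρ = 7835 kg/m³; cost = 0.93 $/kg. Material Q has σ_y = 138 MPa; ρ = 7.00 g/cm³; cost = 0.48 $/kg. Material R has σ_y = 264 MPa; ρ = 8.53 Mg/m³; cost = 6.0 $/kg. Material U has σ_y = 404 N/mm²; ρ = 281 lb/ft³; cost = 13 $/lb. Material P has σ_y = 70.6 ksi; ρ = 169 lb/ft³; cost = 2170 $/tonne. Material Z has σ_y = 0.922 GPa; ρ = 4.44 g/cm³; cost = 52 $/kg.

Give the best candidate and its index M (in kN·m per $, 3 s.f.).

Normalizing units and computing the index:
  material L: σ_y = 996.0 MPa, ρ = 7835 kg/m³, cost = 0.9300 $/kg
  material Q: σ_y = 138.0 MPa, ρ = 7000 kg/m³, cost = 0.4800 $/kg
  material R: σ_y = 264.0 MPa, ρ = 8530 kg/m³, cost = 6.000 $/kg
  material U: σ_y = 404.0 MPa, ρ = 4501 kg/m³, cost = 28.66 $/kg
  material P: σ_y = 486.8 MPa, ρ = 2707 kg/m³, cost = 2.170 $/kg
  material Z: σ_y = 922.0 MPa, ρ = 4440 kg/m³, cost = 52.00 $/kg
  material L: M = 137 kN·m per $
  material P: M = 82.9 kN·m per $
  material Q: M = 41.1 kN·m per $
  material R: M = 5.16 kN·m per $
  material Z: M = 3.99 kN·m per $
  material U: M = 3.13 kN·m per $
Highest index: material L.

material L, M = 137 kN·m per $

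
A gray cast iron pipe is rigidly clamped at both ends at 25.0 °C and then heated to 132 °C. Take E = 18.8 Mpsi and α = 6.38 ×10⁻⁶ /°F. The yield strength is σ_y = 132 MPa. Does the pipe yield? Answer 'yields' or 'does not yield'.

E = 18.8 Mpsi = 129.6 GPa.
α = 6.38×10⁻⁶/°F × 9/5 = 11.5×10⁻⁶/K.
ΔT = 107.0 K. Constrained thermal stress σ = E·α·ΔT = 129.6×10³ MPa × 11.5×10⁻⁶ × 107.0 = 159 MPa (compressive).
Compare to σ_y = 132 MPa: σ ≥ σ_y, so it yields.

yields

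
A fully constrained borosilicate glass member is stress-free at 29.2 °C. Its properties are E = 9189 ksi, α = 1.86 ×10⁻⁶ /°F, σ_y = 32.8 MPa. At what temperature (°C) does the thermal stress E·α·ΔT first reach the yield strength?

184 °C

E = 9189 ksi = 63.36 GPa.
α = 1.86×10⁻⁶/°F × 9/5 = 3.35×10⁻⁶/K.
E·α·ΔT = 32.80 MPa ⇒ ΔT = 32.80 / (63.36×10³ × 3.35×10⁻⁶) = 154.6 K.
T = 29.2 + 154.6 = 183.8 °C.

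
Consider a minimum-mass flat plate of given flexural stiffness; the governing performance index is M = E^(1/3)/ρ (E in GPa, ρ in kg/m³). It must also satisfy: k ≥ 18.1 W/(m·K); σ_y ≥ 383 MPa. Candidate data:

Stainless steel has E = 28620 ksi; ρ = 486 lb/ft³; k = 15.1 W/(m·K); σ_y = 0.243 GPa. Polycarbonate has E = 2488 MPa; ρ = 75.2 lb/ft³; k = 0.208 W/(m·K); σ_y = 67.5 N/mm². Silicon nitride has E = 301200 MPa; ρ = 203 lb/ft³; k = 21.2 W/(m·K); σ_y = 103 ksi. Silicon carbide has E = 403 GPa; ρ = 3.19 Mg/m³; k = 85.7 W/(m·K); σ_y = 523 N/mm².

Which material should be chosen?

silicon carbide

Screen on constraints: k ≥ 18.1 W/(m·K); σ_y ≥ 383 MPa. Survivors: silicon nitride, silicon carbide.
Putting every candidate on a common basis:
  silicon nitride: E = 301.2 GPa, ρ = 3252 kg/m³
  silicon carbide: E = 403.0 GPa, ρ = 3190 kg/m³
  silicon carbide: M = 2.32×10⁻³
  silicon nitride: M = 2.06×10⁻³
Silicon carbide has the largest M.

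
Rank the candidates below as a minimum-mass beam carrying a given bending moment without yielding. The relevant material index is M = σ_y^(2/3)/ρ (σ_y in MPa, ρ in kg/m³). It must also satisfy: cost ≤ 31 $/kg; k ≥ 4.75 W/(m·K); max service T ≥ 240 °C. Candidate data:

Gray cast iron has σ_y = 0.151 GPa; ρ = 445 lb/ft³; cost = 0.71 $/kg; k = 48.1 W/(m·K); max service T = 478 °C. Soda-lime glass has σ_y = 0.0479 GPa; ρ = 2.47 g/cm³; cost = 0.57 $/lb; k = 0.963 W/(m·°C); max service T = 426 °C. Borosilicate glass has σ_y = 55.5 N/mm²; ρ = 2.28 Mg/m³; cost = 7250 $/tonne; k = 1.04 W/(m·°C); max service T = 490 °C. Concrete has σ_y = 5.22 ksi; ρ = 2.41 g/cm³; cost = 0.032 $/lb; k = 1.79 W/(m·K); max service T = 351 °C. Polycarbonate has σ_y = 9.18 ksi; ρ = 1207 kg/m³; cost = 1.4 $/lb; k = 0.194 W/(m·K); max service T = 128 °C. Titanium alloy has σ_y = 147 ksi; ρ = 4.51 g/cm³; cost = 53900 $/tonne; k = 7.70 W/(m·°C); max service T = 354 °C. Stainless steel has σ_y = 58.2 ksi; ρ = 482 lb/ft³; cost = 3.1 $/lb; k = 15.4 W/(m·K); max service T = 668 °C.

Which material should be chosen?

Screen on constraints: cost ≤ 31 $/kg; k ≥ 4.75 W/(m·K); max service T ≥ 240 °C. Survivors: gray cast iron, stainless steel.
Putting every candidate on a common basis:
  gray cast iron: σ_y = 151.0 MPa, ρ = 7128 kg/m³
  stainless steel: σ_y = 401.3 MPa, ρ = 7721 kg/m³
  stainless steel: M = 7.05×10⁻³
  gray cast iron: M = 3.98×10⁻³
The maximum is for stainless steel.

stainless steel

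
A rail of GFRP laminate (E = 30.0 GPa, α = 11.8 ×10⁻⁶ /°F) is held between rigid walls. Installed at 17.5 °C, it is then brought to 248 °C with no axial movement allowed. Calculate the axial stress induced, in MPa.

α = 11.8×10⁻⁶/°F × 9/5 = 21.2×10⁻⁶/K.
ΔT = 230.5 K. Constrained thermal stress σ = E·α·ΔT = 30.00×10³ MPa × 21.2×10⁻⁶ × 230.5 = 147 MPa (compressive).

147 MPa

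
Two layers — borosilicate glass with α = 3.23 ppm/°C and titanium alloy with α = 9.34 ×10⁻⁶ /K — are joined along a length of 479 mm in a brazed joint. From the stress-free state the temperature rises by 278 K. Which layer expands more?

α(borosilicate glass) = 3.23×10⁻⁶/K vs α(titanium alloy) = 9.34×10⁻⁶/K.
Higher α expands more for the same ΔT: titanium alloy.

titanium alloy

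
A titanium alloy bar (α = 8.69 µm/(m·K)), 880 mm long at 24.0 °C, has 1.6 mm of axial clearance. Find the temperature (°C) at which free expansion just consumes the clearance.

233 °C

α·L₀·ΔT = 1.6 mm ⇒ ΔT = 1.6 / (8.69×10⁻⁶ × 880.0) = 209.2 K.
T = 24.0 + 209.2 = 233.2 °C.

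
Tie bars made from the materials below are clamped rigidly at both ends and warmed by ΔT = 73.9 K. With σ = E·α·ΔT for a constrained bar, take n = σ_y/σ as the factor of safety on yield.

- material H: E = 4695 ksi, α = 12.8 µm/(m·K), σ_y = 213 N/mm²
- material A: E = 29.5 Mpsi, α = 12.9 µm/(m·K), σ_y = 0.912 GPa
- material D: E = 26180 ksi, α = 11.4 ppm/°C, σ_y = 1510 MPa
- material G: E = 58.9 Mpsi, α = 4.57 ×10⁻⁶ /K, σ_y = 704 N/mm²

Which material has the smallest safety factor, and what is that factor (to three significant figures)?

In consistent units (E in GPa, α in ×10⁻⁶/K, σ_y in MPa):
  material H: E = 32.37, α = 12.8, σ_y = 213.0 → σ = 30.6 MPa, n = 6.96
  material A: E = 203.4, α = 12.9, σ_y = 912.0 → σ = 194 MPa, n = 4.70
  material D: E = 180.5, α = 11.4, σ_y = 1510 → σ = 152 MPa, n = 9.93
  material G: E = 406.1, α = 4.57, σ_y = 704.0 → σ = 137 MPa, n = 5.13
Smallest n: material A with n = 4.70.

material A, n = 4.70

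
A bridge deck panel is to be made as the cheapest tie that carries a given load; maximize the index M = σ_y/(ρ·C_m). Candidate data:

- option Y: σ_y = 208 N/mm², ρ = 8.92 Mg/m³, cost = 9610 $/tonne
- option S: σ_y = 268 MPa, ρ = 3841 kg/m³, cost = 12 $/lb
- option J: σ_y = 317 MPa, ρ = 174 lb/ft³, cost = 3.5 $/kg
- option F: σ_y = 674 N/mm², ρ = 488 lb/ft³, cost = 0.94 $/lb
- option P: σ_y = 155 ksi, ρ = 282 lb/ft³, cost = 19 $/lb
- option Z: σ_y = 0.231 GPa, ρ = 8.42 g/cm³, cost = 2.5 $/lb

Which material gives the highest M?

Normalizing units and computing the index:
  option Y: σ_y = 208.0 MPa, ρ = 8920 kg/m³, cost = 9.610 $/kg
  option S: σ_y = 268.0 MPa, ρ = 3841 kg/m³, cost = 26.46 $/kg
  option J: σ_y = 317.0 MPa, ρ = 2787 kg/m³, cost = 3.500 $/kg
  option F: σ_y = 674.0 MPa, ρ = 7817 kg/m³, cost = 2.072 $/kg
  option P: σ_y = 1069 MPa, ρ = 4517 kg/m³, cost = 41.89 $/kg
  option Z: σ_y = 231.0 MPa, ρ = 8420 kg/m³, cost = 5.511 $/kg
  option F: M = 41.6 kN·m per $
  option J: M = 32.5 kN·m per $
  option P: M = 5.65 kN·m per $
  option Z: M = 4.98 kN·m per $
  option S: M = 2.64 kN·m per $
  option Y: M = 2.43 kN·m per $
Highest index: option F.

option F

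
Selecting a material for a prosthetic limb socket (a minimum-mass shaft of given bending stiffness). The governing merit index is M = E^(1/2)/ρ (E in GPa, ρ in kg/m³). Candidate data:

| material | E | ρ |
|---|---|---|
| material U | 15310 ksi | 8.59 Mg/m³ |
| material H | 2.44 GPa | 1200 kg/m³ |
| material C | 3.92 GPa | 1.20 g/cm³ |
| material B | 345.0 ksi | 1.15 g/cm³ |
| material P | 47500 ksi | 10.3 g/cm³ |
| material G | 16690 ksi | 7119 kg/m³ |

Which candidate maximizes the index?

material P

After converting to SI:
  material U: E = 105.6 GPa, ρ = 8590 kg/m³
  material H: E = 2.440 GPa, ρ = 1200 kg/m³
  material C: E = 3.920 GPa, ρ = 1200 kg/m³
  material B: E = 2.379 GPa, ρ = 1150 kg/m³
  material P: E = 327.5 GPa, ρ = 10300 kg/m³
  material G: E = 115.1 GPa, ρ = 7119 kg/m³
  material P: M = 1.76×10⁻³
  material C: M = 1.65×10⁻³
  material G: M = 1.51×10⁻³
  material B: M = 1.34×10⁻³
  material H: M = 1.30×10⁻³
  material U: M = 1.20×10⁻³
Material P ranks first.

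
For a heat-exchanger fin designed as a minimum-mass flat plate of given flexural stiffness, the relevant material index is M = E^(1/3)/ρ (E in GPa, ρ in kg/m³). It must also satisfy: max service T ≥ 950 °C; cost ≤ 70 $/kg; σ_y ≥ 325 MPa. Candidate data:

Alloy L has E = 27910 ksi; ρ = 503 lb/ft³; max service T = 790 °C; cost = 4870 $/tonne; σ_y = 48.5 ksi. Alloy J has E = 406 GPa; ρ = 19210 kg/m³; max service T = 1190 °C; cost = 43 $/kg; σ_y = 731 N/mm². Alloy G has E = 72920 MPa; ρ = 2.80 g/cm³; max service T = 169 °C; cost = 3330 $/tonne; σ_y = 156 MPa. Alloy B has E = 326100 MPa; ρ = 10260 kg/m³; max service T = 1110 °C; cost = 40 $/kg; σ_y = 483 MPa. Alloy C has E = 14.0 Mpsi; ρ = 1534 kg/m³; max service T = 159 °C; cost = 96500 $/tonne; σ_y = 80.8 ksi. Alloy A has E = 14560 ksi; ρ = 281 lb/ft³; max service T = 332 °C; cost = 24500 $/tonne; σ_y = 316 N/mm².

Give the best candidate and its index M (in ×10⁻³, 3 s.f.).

Screen on constraints: max service T ≥ 950 °C; cost ≤ 70 $/kg; σ_y ≥ 325 MPa. Survivors: alloy J, alloy B.
Normalizing units and computing the index:
  alloy J: E = 406.0 GPa, ρ = 19210 kg/m³
  alloy B: E = 326.1 GPa, ρ = 10260 kg/m³
  alloy B: M = 0.671×10⁻³
  alloy J: M = 0.385×10⁻³
The maximum is for alloy B.

alloy B, M = 0.671×10⁻³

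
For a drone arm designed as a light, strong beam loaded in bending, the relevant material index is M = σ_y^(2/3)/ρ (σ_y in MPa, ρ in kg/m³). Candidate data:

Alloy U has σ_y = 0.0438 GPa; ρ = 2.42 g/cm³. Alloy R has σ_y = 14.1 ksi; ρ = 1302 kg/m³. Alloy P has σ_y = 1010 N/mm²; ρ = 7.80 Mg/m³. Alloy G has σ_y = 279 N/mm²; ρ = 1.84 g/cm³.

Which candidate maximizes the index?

alloy G

Convert each candidate to consistent units, then evaluate M:
  alloy U: σ_y = 43.80 MPa, ρ = 2420 kg/m³
  alloy R: σ_y = 97.22 MPa, ρ = 1302 kg/m³
  alloy P: σ_y = 1010 MPa, ρ = 7800 kg/m³
  alloy G: σ_y = 279.0 MPa, ρ = 1840 kg/m³
  alloy G: M = 23.2×10⁻³
  alloy R: M = 16.2×10⁻³
  alloy P: M = 12.9×10⁻³
  alloy U: M = 5.13×10⁻³
Alloy G ranks first.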